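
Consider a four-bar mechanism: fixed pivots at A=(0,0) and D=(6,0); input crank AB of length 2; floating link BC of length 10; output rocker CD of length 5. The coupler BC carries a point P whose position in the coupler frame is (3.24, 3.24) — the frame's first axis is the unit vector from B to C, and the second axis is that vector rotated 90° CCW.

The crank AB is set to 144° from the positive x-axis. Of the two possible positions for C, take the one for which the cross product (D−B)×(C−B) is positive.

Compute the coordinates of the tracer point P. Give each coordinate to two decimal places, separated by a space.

A=(0,0), D=(6.00,0)
B = A + 2.00·(cos144°, sin144°) = (-1.6180, 1.1756)
|BD| = 7.7082
circle(B,10.00) ∩ circle(D,5.00): a=8.7190, h=4.8968
  candidates: C₊=(7.7458,4.6853) cross=37.745; C₋=(6.2522,-4.9936) cross=-37.745
  mode + wants cross > 0 → take C=(7.7458,4.6853) (cross=37.745)
ex = (C−B)/|BC| = (0.9364,0.3510); ey = (-0.3510,0.9364)
P = B + 3.24·ex + 3.24·ey = (0.2787,5.3466)

0.28 5.35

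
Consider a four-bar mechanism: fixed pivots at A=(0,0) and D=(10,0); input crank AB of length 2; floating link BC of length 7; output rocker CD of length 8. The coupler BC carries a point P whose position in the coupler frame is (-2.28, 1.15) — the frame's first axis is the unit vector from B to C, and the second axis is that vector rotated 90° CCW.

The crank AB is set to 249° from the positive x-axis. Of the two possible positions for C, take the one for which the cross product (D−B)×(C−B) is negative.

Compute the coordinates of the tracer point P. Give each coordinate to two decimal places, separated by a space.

-1.83 0.43

A=(0,0), D=(10.00,0)
B = A + 2.00·(cos249°, sin249°) = (-0.7167, -1.8672)
|BD| = 10.8782
circle(B,7.00) ∩ circle(D,8.00): a=4.7496, h=5.1421
  candidates: C₊=(3.0798,4.0138) cross=55.936; C₋=(4.8450,-6.1177) cross=-55.936
  mode - wants cross < 0 → take C=(4.8450,-6.1177) (cross=-55.936)
ex = (C−B)/|BC| = (0.7945,-0.6072); ey = (0.6072,0.7945)
P = B + -2.28·ex + 1.15·ey = (-1.8300,0.4310)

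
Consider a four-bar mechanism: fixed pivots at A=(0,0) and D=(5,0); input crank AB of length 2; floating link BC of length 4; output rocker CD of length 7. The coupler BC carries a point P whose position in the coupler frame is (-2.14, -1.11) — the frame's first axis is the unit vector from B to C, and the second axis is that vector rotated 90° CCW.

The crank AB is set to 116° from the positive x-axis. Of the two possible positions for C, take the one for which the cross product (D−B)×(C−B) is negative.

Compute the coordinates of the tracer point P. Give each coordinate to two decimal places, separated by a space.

A=(0,0), D=(5.00,0)
B = A + 2.00·(cos116°, sin116°) = (-0.8767, 1.7976)
|BD| = 6.1455
circle(B,4.00) ∩ circle(D,7.00): a=0.3879, h=3.9811
  candidates: C₊=(0.6587,5.4912) cross=24.466; C₋=(-1.6703,-2.1229) cross=-24.466
  mode - wants cross < 0 → take C=(-1.6703,-2.1229) (cross=-24.466)
ex = (C−B)/|BC| = (-0.1984,-0.9801); ey = (0.9801,-0.1984)
P = B + -2.14·ex + -1.11·ey = (-1.5401,4.1153)

-1.54 4.12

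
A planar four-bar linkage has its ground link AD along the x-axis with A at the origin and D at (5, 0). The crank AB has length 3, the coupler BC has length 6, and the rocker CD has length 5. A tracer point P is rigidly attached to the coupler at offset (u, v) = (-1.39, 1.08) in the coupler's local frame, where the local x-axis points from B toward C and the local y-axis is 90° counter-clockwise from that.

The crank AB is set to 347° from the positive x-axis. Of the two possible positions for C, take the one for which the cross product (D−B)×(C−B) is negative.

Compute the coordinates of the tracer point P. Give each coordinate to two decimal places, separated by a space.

2.40 1.01

A=(0,0), D=(5.00,0)
B = A + 3.00·(cos347°, sin347°) = (2.9231, -0.6749)
|BD| = 2.1838
circle(B,6.00) ∩ circle(D,5.00): a=3.6105, h=4.7921
  candidates: C₊=(4.8759,4.9985) cross=10.465; C₋=(7.8378,-4.1167) cross=-10.465
  mode - wants cross < 0 → take C=(7.8378,-4.1167) (cross=-10.465)
ex = (C−B)/|BC| = (0.8191,-0.5736); ey = (0.5736,0.8191)
P = B + -1.39·ex + 1.08·ey = (2.4041,1.0071)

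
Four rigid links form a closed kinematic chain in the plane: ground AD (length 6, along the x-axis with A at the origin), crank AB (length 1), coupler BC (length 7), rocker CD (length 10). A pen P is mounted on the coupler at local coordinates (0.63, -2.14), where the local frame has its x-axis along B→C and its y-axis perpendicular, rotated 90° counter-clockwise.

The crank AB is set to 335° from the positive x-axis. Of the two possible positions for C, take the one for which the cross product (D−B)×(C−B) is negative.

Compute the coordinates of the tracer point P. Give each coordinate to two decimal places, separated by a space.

-1.32 -0.45

A=(0,0), D=(6.00,0)
B = A + 1.00·(cos335°, sin335°) = (0.9063, -0.4226)
|BD| = 5.1112
circle(B,7.00) ∩ circle(D,10.00): a=-2.4335, h=6.5634
  candidates: C₊=(-2.0615,5.9171) cross=33.547; C₋=(-0.9761,-7.1648) cross=-33.547
  mode - wants cross < 0 → take C=(-0.9761,-7.1648) (cross=-33.547)
ex = (C−B)/|BC| = (-0.2689,-0.9632); ey = (0.9632,-0.2689)
P = B + 0.63·ex + -2.14·ey = (-1.3243,-0.4539)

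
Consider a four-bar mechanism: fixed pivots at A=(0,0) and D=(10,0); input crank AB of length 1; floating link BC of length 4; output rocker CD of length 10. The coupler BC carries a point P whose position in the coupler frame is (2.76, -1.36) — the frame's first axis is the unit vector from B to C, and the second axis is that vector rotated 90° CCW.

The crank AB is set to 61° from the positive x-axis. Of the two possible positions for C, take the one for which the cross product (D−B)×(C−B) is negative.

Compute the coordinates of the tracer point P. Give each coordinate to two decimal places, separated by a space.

A=(0,0), D=(10.00,0)
B = A + 1.00·(cos61°, sin61°) = (0.4848, 0.8746)
|BD| = 9.5553
circle(B,4.00) ∩ circle(D,10.00): a=0.3822, h=3.9817
  candidates: C₊=(1.2298,4.8046) cross=38.046; C₋=(0.5009,-3.1253) cross=-38.046
  mode - wants cross < 0 → take C=(0.5009,-3.1253) (cross=-38.046)
ex = (C−B)/|BC| = (0.0040,-1.0000); ey = (1.0000,0.0040)
P = B + 2.76·ex + -1.36·ey = (-0.8641,-1.8908)

-0.86 -1.89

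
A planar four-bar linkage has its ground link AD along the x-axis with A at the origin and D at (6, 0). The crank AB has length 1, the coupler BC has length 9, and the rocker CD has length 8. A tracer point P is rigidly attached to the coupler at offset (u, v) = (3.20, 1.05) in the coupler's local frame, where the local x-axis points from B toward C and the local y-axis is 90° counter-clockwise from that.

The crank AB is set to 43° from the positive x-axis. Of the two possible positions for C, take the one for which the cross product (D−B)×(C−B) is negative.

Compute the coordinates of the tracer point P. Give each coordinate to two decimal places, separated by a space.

A=(0,0), D=(6.00,0)
B = A + 1.00·(cos43°, sin43°) = (0.7314, 0.6820)
|BD| = 5.3126
circle(B,9.00) ∩ circle(D,8.00): a=4.2563, h=7.9300
  candidates: C₊=(5.9704,7.9999) cross=42.129; C₋=(3.9344,-7.7287) cross=-42.129
  mode - wants cross < 0 → take C=(3.9344,-7.7287) (cross=-42.129)
ex = (C−B)/|BC| = (0.3559,-0.9345); ey = (0.9345,0.3559)
P = B + 3.20·ex + 1.05·ey = (2.8515,-1.9348)

2.85 -1.93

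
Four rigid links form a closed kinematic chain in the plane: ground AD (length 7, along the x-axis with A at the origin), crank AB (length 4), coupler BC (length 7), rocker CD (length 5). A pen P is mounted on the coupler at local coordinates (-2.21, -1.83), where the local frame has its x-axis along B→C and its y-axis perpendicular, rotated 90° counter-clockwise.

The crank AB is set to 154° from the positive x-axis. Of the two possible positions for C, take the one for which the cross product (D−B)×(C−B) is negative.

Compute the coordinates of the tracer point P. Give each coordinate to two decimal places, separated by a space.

A=(0,0), D=(7.00,0)
B = A + 4.00·(cos154°, sin154°) = (-3.5952, 1.7535)
|BD| = 10.7393
circle(B,7.00) ∩ circle(D,5.00): a=6.4870, h=2.6303
  candidates: C₊=(3.2343,3.2893) cross=28.247; C₋=(2.3753,-1.9007) cross=-28.247
  mode - wants cross < 0 → take C=(2.3753,-1.9007) (cross=-28.247)
ex = (C−B)/|BC| = (0.8529,-0.5220); ey = (0.5220,0.8529)
P = B + -2.21·ex + -1.83·ey = (-6.4355,1.3463)

-6.44 1.35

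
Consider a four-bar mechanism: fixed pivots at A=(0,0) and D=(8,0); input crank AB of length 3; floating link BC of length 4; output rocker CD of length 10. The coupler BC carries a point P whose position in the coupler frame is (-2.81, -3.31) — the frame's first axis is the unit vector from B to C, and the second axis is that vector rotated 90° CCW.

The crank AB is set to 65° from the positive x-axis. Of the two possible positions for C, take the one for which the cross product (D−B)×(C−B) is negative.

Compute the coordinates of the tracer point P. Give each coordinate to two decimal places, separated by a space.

A=(0,0), D=(8.00,0)
B = A + 3.00·(cos65°, sin65°) = (1.2679, 2.7189)
|BD| = 7.2605
circle(B,4.00) ∩ circle(D,10.00): a=-2.1545, h=3.3702
  candidates: C₊=(0.5322,6.6507) cross=24.469; C₋=(-1.9920,0.4008) cross=-24.469
  mode - wants cross < 0 → take C=(-1.9920,0.4008) (cross=-24.469)
ex = (C−B)/|BC| = (-0.8150,-0.5795); ey = (0.5795,-0.8150)
P = B + -2.81·ex + -3.31·ey = (1.6397,7.0449)

1.64 7.04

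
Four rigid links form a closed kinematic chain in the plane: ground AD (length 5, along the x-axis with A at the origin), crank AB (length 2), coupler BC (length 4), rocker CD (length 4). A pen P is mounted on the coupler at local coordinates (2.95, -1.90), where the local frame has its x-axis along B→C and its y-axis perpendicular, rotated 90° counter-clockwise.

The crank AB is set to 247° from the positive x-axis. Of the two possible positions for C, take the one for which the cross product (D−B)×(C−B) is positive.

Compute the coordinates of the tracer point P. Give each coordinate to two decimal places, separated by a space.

2.38 -0.33

A=(0,0), D=(5.00,0)
B = A + 2.00·(cos247°, sin247°) = (-0.7815, -1.8410)
|BD| = 6.0675
circle(B,4.00) ∩ circle(D,4.00): a=3.0338, h=2.6070
  candidates: C₊=(1.3183,1.5636) cross=15.818; C₋=(2.9003,-3.4046) cross=-15.818
  mode + wants cross > 0 → take C=(1.3183,1.5636) (cross=15.818)
ex = (C−B)/|BC| = (0.5249,0.8511); ey = (-0.8511,0.5249)
P = B + 2.95·ex + -1.90·ey = (2.3843,-0.3275)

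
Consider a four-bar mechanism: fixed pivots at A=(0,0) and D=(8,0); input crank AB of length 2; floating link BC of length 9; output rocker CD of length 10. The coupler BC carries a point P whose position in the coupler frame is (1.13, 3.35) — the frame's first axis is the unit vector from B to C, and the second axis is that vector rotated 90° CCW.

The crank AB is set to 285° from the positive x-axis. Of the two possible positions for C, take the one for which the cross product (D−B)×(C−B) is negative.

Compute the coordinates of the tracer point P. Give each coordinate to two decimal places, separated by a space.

A=(0,0), D=(8.00,0)
B = A + 2.00·(cos285°, sin285°) = (0.5176, -1.9319)
|BD| = 7.7277
circle(B,9.00) ∩ circle(D,10.00): a=2.6345, h=8.6058
  candidates: C₊=(0.9172,7.0593) cross=66.503; C₋=(5.2199,-9.6058) cross=-66.503
  mode - wants cross < 0 → take C=(5.2199,-9.6058) (cross=-66.503)
ex = (C−B)/|BC| = (0.5225,-0.8527); ey = (0.8527,0.5225)
P = B + 1.13·ex + 3.35·ey = (3.9644,-1.1451)

3.96 -1.15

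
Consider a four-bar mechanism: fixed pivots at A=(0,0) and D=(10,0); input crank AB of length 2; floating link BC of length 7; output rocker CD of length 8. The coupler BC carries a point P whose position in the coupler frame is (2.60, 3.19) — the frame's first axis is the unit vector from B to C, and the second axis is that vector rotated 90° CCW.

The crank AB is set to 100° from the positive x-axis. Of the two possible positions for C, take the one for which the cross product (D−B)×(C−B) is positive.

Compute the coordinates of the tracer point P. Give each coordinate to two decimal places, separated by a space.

-0.31 6.08

A=(0,0), D=(10.00,0)
B = A + 2.00·(cos100°, sin100°) = (-0.3473, 1.9696)
|BD| = 10.5331
circle(B,7.00) ∩ circle(D,8.00): a=4.5545, h=5.3157
  candidates: C₊=(5.1209,6.3399) cross=55.991; C₋=(3.1329,-4.1040) cross=-55.991
  mode + wants cross > 0 → take C=(5.1209,6.3399) (cross=55.991)
ex = (C−B)/|BC| = (0.7812,0.6243); ey = (-0.6243,0.7812)
P = B + 2.60·ex + 3.19·ey = (-0.3079,6.0848)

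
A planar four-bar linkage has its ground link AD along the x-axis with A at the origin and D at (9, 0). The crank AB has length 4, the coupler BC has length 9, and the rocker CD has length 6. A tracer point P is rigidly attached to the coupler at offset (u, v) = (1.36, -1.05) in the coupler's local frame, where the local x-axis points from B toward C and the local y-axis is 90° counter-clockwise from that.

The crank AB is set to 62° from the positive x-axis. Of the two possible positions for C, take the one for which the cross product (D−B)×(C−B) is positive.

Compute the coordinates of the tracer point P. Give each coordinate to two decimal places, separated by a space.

A=(0,0), D=(9.00,0)
B = A + 4.00·(cos62°, sin62°) = (1.8779, 3.5318)
|BD| = 7.9497
circle(B,9.00) ∩ circle(D,6.00): a=6.8051, h=5.8898
  candidates: C₊=(10.5912,5.7852) cross=46.822; C₋=(5.3579,-4.7682) cross=-46.822
  mode + wants cross > 0 → take C=(10.5912,5.7852) (cross=46.822)
ex = (C−B)/|BC| = (0.9681,0.2504); ey = (-0.2504,0.9681)
P = B + 1.36·ex + -1.05·ey = (3.4575,2.8557)

3.46 2.86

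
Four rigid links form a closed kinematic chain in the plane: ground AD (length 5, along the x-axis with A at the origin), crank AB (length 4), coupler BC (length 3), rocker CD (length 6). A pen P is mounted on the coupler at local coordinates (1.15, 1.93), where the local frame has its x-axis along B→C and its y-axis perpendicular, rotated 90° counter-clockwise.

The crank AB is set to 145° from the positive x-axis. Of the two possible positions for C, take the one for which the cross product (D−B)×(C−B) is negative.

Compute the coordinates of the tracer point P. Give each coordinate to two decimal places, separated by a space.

A=(0,0), D=(5.00,0)
B = A + 4.00·(cos145°, sin145°) = (-3.2766, 2.2943)
|BD| = 8.5887
circle(B,3.00) ∩ circle(D,6.00): a=2.7225, h=1.2601
  candidates: C₊=(-0.3164,2.7813) cross=10.823; C₋=(-0.9896,0.3527) cross=-10.823
  mode - wants cross < 0 → take C=(-0.9896,0.3527) (cross=-10.823)
ex = (C−B)/|BC| = (0.7623,-0.6472); ey = (0.6472,0.7623)
P = B + 1.15·ex + 1.93·ey = (-1.1509,3.0213)

-1.15 3.02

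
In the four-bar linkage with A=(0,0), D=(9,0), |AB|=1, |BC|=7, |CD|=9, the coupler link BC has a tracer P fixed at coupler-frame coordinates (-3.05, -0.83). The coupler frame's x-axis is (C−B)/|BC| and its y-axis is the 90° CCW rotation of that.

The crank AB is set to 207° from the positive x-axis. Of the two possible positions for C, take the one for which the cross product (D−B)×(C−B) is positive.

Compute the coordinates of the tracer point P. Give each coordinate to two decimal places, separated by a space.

-1.47 -3.56

A=(0,0), D=(9.00,0)
B = A + 1.00·(cos207°, sin207°) = (-0.8910, -0.4540)
|BD| = 9.9014
circle(B,7.00) ∩ circle(D,9.00): a=3.3348, h=6.1546
  candidates: C₊=(2.1581,5.8471) cross=60.939; C₋=(2.7225,-6.4492) cross=-60.939
  mode + wants cross > 0 → take C=(2.1581,5.8471) (cross=60.939)
ex = (C−B)/|BC| = (0.4356,0.9001); ey = (-0.9001,0.4356)
P = B + -3.05·ex + -0.83·ey = (-1.4724,-3.5610)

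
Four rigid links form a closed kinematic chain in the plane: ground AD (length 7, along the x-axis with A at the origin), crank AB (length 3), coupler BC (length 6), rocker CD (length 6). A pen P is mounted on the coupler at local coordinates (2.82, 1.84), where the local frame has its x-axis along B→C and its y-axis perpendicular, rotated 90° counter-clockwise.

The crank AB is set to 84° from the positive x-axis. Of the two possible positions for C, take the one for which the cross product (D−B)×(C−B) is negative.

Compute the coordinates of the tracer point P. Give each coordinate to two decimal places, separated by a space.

2.76 0.67

A=(0,0), D=(7.00,0)
B = A + 3.00·(cos84°, sin84°) = (0.3136, 2.9836)
|BD| = 7.3219
circle(B,6.00) ∩ circle(D,6.00): a=3.6609, h=4.7537
  candidates: C₊=(5.5939,5.8329) cross=34.806; C₋=(1.7197,-2.8493) cross=-34.806
  mode - wants cross < 0 → take C=(1.7197,-2.8493) (cross=-34.806)
ex = (C−B)/|BC| = (0.2344,-0.9722); ey = (0.9722,0.2344)
P = B + 2.82·ex + 1.84·ey = (2.7632,0.6733)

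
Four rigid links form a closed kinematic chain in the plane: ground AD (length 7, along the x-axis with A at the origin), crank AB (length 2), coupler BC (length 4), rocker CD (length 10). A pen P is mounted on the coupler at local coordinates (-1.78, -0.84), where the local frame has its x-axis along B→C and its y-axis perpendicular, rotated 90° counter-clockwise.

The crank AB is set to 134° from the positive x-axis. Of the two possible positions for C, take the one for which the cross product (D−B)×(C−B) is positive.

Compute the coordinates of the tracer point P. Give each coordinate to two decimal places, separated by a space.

A=(0,0), D=(7.00,0)
B = A + 2.00·(cos134°, sin134°) = (-1.3893, 1.4387)
|BD| = 8.5118
circle(B,4.00) ∩ circle(D,10.00): a=-0.6784, h=3.9420
  candidates: C₊=(-1.3917,5.4387) cross=33.554; C₋=(-2.7243,-2.3320) cross=-33.554
  mode + wants cross > 0 → take C=(-1.3917,5.4387) (cross=33.554)
ex = (C−B)/|BC| = (-0.0006,1.0000); ey = (-1.0000,-0.0006)
P = B + -1.78·ex + -0.84·ey = (-0.5483,-0.3408)

-0.55 -0.34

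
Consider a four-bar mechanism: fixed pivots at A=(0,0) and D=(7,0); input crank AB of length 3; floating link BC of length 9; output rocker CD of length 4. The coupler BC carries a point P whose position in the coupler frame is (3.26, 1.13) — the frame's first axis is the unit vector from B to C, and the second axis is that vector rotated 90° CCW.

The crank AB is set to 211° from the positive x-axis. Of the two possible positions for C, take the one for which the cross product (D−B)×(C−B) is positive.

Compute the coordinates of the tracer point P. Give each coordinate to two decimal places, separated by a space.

A=(0,0), D=(7.00,0)
B = A + 3.00·(cos211°, sin211°) = (-2.5715, -1.5451)
|BD| = 9.6954
circle(B,9.00) ∩ circle(D,4.00): a=8.1998, h=3.7099
  candidates: C₊=(4.9323,3.4241) cross=35.969; C₋=(6.1147,-3.9008) cross=-35.969
  mode + wants cross > 0 → take C=(4.9323,3.4241) (cross=35.969)
ex = (C−B)/|BC| = (0.8338,0.5521); ey = (-0.5521,0.8338)
P = B + 3.26·ex + 1.13·ey = (-0.4774,1.1970)

-0.48 1.20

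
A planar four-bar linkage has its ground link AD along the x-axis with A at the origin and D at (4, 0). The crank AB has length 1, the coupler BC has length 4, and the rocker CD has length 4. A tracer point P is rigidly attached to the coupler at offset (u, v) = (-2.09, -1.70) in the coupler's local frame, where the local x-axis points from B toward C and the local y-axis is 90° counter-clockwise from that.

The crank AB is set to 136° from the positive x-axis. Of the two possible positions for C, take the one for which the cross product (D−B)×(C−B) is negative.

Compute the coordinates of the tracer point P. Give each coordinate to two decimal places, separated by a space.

-3.21 1.73

A=(0,0), D=(4.00,0)
B = A + 1.00·(cos136°, sin136°) = (-0.7193, 0.6947)
|BD| = 4.7702
circle(B,4.00) ∩ circle(D,4.00): a=2.3851, h=3.2111
  candidates: C₊=(2.1079,3.5242) cross=15.318; C₋=(1.1727,-2.8296) cross=-15.318
  mode - wants cross < 0 → take C=(1.1727,-2.8296) (cross=-15.318)
ex = (C−B)/|BC| = (0.4730,-0.8811); ey = (0.8811,0.4730)
P = B + -2.09·ex + -1.70·ey = (-3.2057,1.7319)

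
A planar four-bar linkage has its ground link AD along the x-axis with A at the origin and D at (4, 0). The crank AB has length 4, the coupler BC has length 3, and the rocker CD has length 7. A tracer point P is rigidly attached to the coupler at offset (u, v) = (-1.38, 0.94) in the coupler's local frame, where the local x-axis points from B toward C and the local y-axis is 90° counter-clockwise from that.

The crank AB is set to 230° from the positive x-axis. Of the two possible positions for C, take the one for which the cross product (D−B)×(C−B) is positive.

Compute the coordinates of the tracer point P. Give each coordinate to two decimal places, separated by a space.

-3.30 -4.56

A=(0,0), D=(4.00,0)
B = A + 4.00·(cos230°, sin230°) = (-2.5712, -3.0642)
|BD| = 7.2505
circle(B,3.00) ∩ circle(D,7.00): a=0.8668, h=2.8721
  candidates: C₊=(-2.9994,-0.0949) cross=20.824; C₋=(-0.5718,-5.3008) cross=-20.824
  mode + wants cross > 0 → take C=(-2.9994,-0.0949) (cross=20.824)
ex = (C−B)/|BC| = (-0.1427,0.9898); ey = (-0.9898,-0.1427)
P = B + -1.38·ex + 0.94·ey = (-3.3046,-4.5642)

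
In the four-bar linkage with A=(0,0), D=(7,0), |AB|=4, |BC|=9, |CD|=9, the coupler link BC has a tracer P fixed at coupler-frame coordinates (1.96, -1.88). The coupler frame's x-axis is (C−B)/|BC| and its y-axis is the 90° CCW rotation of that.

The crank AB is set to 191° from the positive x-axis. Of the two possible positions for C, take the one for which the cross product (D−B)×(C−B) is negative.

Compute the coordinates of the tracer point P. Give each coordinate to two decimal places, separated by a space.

-4.04 -3.48

A=(0,0), D=(7.00,0)
B = A + 4.00·(cos191°, sin191°) = (-3.9265, -0.7632)
|BD| = 10.9531
circle(B,9.00) ∩ circle(D,9.00): a=5.4766, h=7.1419
  candidates: C₊=(1.0391,6.7430) cross=78.227; C₋=(2.0344,-7.5062) cross=-78.227
  mode - wants cross < 0 → take C=(2.0344,-7.5062) (cross=-78.227)
ex = (C−B)/|BC| = (0.6623,-0.7492); ey = (0.7492,0.6623)
P = B + 1.96·ex + -1.88·ey = (-4.0369,-3.4769)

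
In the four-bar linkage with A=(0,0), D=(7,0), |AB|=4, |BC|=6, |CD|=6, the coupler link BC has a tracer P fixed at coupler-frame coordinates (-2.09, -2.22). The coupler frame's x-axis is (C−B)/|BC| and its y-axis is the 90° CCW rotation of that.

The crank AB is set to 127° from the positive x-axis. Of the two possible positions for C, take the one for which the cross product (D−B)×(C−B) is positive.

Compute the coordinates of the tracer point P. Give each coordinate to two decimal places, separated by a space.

A=(0,0), D=(7.00,0)
B = A + 4.00·(cos127°, sin127°) = (-2.4073, 3.1945)
|BD| = 9.9349
circle(B,6.00) ∩ circle(D,6.00): a=4.9674, h=3.3652
  candidates: C₊=(3.3784,4.7838) cross=33.433; C₋=(1.2143,-1.5892) cross=-33.433
  mode + wants cross > 0 → take C=(3.3784,4.7838) (cross=33.433)
ex = (C−B)/|BC| = (0.9643,0.2649); ey = (-0.2649,0.9643)
P = B + -2.09·ex + -2.22·ey = (-3.8346,0.5003)

-3.83 0.50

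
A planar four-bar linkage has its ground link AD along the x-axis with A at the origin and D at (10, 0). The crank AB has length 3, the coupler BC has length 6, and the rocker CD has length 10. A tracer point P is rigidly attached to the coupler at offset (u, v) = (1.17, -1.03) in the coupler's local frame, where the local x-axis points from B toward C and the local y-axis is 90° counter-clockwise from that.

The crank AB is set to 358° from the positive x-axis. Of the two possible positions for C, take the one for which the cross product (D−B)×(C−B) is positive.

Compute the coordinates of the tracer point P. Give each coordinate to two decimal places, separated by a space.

3.78 1.24

A=(0,0), D=(10.00,0)
B = A + 3.00·(cos358°, sin358°) = (2.9982, -0.1047)
|BD| = 7.0026
circle(B,6.00) ∩ circle(D,10.00): a=-1.0684, h=5.9041
  candidates: C₊=(1.8416,5.7828) cross=41.344; C₋=(2.0181,-6.0241) cross=-41.344
  mode + wants cross > 0 → take C=(1.8416,5.7828) (cross=41.344)
ex = (C−B)/|BC| = (-0.1928,0.9812); ey = (-0.9812,-0.1928)
P = B + 1.17·ex + -1.03·ey = (3.7833,1.2419)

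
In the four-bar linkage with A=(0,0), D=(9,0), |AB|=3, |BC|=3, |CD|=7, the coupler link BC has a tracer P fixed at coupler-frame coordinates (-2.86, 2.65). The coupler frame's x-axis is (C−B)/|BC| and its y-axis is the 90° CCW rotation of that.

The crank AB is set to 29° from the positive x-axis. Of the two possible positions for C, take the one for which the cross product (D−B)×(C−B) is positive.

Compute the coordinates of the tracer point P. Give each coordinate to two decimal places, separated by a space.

A=(0,0), D=(9.00,0)
B = A + 3.00·(cos29°, sin29°) = (2.6239, 1.4544)
|BD| = 6.5399
circle(B,3.00) ∩ circle(D,7.00): a=0.2118, h=2.9925
  candidates: C₊=(3.4959,4.3249) cross=19.571; C₋=(2.1649,-1.5102) cross=-19.571
  mode + wants cross > 0 → take C=(3.4959,4.3249) (cross=19.571)
ex = (C−B)/|BC| = (0.2907,0.9568); ey = (-0.9568,0.2907)
P = B + -2.86·ex + 2.65·ey = (-0.7430,-0.5118)

-0.74 -0.51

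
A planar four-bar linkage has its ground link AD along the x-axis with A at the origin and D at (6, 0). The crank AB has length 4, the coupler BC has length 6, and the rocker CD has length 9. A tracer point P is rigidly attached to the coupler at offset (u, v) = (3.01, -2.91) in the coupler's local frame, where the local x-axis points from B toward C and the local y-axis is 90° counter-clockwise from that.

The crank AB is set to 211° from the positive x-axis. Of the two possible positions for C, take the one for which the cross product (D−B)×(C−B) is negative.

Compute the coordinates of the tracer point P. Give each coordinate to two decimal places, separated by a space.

A=(0,0), D=(6.00,0)
B = A + 4.00·(cos211°, sin211°) = (-3.4287, -2.0602)
|BD| = 9.6511
circle(B,6.00) ∩ circle(D,9.00): a=2.4942, h=5.4570
  candidates: C₊=(-2.1568,3.8035) cross=52.666; C₋=(0.1729,-6.8590) cross=-52.666
  mode - wants cross < 0 → take C=(0.1729,-6.8590) (cross=-52.666)
ex = (C−B)/|BC| = (0.6003,-0.7998); ey = (0.7998,0.6003)
P = B + 3.01·ex + -2.91·ey = (-3.9493,-6.2143)

-3.95 -6.21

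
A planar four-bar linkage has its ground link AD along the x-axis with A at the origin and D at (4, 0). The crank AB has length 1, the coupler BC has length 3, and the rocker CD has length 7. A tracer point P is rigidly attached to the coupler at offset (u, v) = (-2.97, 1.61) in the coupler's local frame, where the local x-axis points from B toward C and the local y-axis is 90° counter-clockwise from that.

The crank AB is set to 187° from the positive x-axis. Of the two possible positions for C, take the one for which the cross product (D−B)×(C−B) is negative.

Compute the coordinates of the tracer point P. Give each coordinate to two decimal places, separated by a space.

A=(0,0), D=(4.00,0)
B = A + 1.00·(cos187°, sin187°) = (-0.9925, -0.1219)
|BD| = 4.9940
circle(B,3.00) ∩ circle(D,7.00): a=-1.5078, h=2.5936
  candidates: C₊=(-2.5632,2.4341) cross=12.952; C₋=(-2.4366,-2.7515) cross=-12.952
  mode - wants cross < 0 → take C=(-2.4366,-2.7515) (cross=-12.952)
ex = (C−B)/|BC| = (-0.4813,-0.8765); ey = (0.8765,-0.4813)
P = B + -2.97·ex + 1.61·ey = (1.8483,1.7065)

1.85 1.71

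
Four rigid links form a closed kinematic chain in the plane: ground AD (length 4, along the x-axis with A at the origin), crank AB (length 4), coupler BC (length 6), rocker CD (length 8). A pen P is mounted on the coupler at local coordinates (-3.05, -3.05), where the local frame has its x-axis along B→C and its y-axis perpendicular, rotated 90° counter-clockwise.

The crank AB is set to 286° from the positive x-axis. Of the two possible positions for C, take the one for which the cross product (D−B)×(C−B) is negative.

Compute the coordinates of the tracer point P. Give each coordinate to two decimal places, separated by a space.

A=(0,0), D=(4.00,0)
B = A + 4.00·(cos286°, sin286°) = (1.1025, -3.8450)
|BD| = 4.8145
circle(B,6.00) ∩ circle(D,8.00): a=-0.5006, h=5.9791
  candidates: C₊=(-3.9738,-0.6466) cross=28.786; C₋=(5.5764,-7.8432) cross=-28.786
  mode - wants cross < 0 → take C=(5.5764,-7.8432) (cross=-28.786)
ex = (C−B)/|BC| = (0.7456,-0.6664); ey = (0.6664,0.7456)
P = B + -3.05·ex + -3.05·ey = (-3.2040,-4.0869)

-3.20 -4.09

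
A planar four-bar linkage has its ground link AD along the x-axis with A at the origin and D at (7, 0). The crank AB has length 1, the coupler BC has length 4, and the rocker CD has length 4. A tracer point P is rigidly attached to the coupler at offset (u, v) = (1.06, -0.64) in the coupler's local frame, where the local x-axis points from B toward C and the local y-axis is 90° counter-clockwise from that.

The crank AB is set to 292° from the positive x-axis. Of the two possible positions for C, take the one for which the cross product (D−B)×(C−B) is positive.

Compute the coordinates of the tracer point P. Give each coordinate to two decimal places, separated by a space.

A=(0,0), D=(7.00,0)
B = A + 1.00·(cos292°, sin292°) = (0.3746, -0.9272)
|BD| = 6.6900
circle(B,4.00) ∩ circle(D,4.00): a=3.3450, h=2.1934
  candidates: C₊=(3.3833,1.7087) cross=14.674; C₋=(3.9913,-2.6359) cross=-14.674
  mode + wants cross > 0 → take C=(3.3833,1.7087) (cross=14.674)
ex = (C−B)/|BC| = (0.7522,0.6590); ey = (-0.6590,0.7522)
P = B + 1.06·ex + -0.64·ey = (1.5936,-0.7101)

1.59 -0.71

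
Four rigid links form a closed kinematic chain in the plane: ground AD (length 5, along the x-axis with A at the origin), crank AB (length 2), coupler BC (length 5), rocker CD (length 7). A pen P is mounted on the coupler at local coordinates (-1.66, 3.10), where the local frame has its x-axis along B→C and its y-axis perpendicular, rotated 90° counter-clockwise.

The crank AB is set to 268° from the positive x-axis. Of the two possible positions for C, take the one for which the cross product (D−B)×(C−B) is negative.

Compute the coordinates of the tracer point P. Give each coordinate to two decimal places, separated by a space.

A=(0,0), D=(5.00,0)
B = A + 2.00·(cos268°, sin268°) = (-0.0698, -1.9988)
|BD| = 5.4496
circle(B,5.00) ∩ circle(D,7.00): a=0.5228, h=4.9726
  candidates: C₊=(-1.4073,2.8190) cross=27.099; C₋=(2.2404,-6.4331) cross=-27.099
  mode - wants cross < 0 → take C=(2.2404,-6.4331) (cross=-27.099)
ex = (C−B)/|BC| = (0.4620,-0.8869); ey = (0.8869,0.4620)
P = B + -1.66·ex + 3.10·ey = (1.9125,0.9057)

1.91 0.91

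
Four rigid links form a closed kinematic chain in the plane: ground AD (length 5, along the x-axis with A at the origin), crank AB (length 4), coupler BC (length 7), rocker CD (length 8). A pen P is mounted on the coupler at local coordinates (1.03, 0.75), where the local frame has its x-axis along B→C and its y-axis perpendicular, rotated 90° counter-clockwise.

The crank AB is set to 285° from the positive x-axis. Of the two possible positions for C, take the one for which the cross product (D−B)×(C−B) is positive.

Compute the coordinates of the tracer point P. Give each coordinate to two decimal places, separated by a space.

-0.15 -3.40

A=(0,0), D=(5.00,0)
B = A + 4.00·(cos285°, sin285°) = (1.0353, -3.8637)
|BD| = 5.5360
circle(B,7.00) ∩ circle(D,8.00): a=1.4132, h=6.8559
  candidates: C₊=(-2.7375,2.0326) cross=37.954; C₋=(6.8323,-7.7874) cross=-37.954
  mode + wants cross > 0 → take C=(-2.7375,2.0326) (cross=37.954)
ex = (C−B)/|BC| = (-0.5390,0.8423); ey = (-0.8423,-0.5390)
P = B + 1.03·ex + 0.75·ey = (-0.1516,-3.4003)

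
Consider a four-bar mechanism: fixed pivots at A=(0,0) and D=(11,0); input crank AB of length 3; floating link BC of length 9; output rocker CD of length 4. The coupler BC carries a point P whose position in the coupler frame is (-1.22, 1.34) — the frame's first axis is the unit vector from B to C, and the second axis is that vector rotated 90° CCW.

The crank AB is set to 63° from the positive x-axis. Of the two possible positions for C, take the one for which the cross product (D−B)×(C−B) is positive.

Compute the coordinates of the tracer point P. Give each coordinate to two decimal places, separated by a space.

-0.03 3.83

A=(0,0), D=(11.00,0)
B = A + 3.00·(cos63°, sin63°) = (1.3620, 2.6730)
|BD| = 10.0018
circle(B,9.00) ∩ circle(D,4.00): a=8.2503, h=3.5961
  candidates: C₊=(10.2733,3.9334) cross=35.968; C₋=(8.3511,-2.9972) cross=-35.968
  mode + wants cross > 0 → take C=(10.2733,3.9334) (cross=35.968)
ex = (C−B)/|BC| = (0.9901,0.1400); ey = (-0.1400,0.9901)
P = B + -1.22·ex + 1.34·ey = (-0.0337,3.8290)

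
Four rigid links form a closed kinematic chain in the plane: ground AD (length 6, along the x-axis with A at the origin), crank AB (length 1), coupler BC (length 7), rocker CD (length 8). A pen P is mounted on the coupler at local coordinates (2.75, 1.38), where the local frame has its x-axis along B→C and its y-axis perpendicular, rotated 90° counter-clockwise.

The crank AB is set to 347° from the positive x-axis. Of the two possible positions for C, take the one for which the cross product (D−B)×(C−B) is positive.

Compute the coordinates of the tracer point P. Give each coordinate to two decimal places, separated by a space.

-0.12 2.65

A=(0,0), D=(6.00,0)
B = A + 1.00·(cos347°, sin347°) = (0.9744, -0.2250)
|BD| = 5.0307
circle(B,7.00) ∩ circle(D,8.00): a=1.0245, h=6.9246
  candidates: C₊=(1.6882,6.7386) cross=34.835; C₋=(2.3075,-7.0968) cross=-34.835
  mode + wants cross > 0 → take C=(1.6882,6.7386) (cross=34.835)
ex = (C−B)/|BC| = (0.1020,0.9948); ey = (-0.9948,0.1020)
P = B + 2.75·ex + 1.38·ey = (-0.1180,2.6514)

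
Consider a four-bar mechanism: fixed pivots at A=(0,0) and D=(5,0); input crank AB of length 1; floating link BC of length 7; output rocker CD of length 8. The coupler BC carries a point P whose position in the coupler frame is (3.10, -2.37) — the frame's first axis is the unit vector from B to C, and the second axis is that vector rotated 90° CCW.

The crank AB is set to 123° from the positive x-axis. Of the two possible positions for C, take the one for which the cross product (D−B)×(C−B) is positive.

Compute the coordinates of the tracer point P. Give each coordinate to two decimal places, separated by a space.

A=(0,0), D=(5.00,0)
B = A + 1.00·(cos123°, sin123°) = (-0.5446, 0.8387)
|BD| = 5.6077
circle(B,7.00) ∩ circle(D,8.00): a=1.4664, h=6.8447
  candidates: C₊=(1.9289,7.3871) cross=38.383; C₋=(-0.1184,-6.1483) cross=-38.383
  mode + wants cross > 0 → take C=(1.9289,7.3871) (cross=38.383)
ex = (C−B)/|BC| = (0.3534,0.9355); ey = (-0.9355,0.3534)
P = B + 3.10·ex + -2.37·ey = (2.7679,2.9012)

2.77 2.90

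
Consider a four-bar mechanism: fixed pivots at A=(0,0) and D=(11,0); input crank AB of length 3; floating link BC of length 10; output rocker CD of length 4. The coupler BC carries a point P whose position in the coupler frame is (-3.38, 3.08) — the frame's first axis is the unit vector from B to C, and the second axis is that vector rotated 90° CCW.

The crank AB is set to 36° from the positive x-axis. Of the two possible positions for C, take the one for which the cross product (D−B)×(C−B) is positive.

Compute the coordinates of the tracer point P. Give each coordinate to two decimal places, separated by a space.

A=(0,0), D=(11.00,0)
B = A + 3.00·(cos36°, sin36°) = (2.4271, 1.7634)
|BD| = 8.7524
circle(B,10.00) ∩ circle(D,4.00): a=9.1749, h=3.9776
  candidates: C₊=(12.2152,3.8110) cross=34.814; C₋=(10.6124,-3.9812) cross=-34.814
  mode + wants cross > 0 → take C=(12.2152,3.8110) (cross=34.814)
ex = (C−B)/|BC| = (0.9788,0.2048); ey = (-0.2048,0.9788)
P = B + -3.38·ex + 3.08·ey = (-1.5120,4.0860)

-1.51 4.09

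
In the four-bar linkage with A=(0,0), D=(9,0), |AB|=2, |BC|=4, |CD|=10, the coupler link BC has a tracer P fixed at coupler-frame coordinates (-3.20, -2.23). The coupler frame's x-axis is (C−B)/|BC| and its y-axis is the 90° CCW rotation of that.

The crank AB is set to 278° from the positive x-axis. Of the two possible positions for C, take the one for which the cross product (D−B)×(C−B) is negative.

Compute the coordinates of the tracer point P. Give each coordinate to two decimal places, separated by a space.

-2.45 0.80

A=(0,0), D=(9.00,0)
B = A + 2.00·(cos278°, sin278°) = (0.2783, -1.9805)
|BD| = 8.9437
circle(B,4.00) ∩ circle(D,10.00): a=-0.2242, h=3.9937
  candidates: C₊=(-0.8247,1.8644) cross=35.719; C₋=(0.9441,-5.9247) cross=-35.719
  mode - wants cross < 0 → take C=(0.9441,-5.9247) (cross=-35.719)
ex = (C−B)/|BC| = (0.1664,-0.9861); ey = (0.9861,0.1664)
P = B + -3.20·ex + -2.23·ey = (-2.4532,0.8037)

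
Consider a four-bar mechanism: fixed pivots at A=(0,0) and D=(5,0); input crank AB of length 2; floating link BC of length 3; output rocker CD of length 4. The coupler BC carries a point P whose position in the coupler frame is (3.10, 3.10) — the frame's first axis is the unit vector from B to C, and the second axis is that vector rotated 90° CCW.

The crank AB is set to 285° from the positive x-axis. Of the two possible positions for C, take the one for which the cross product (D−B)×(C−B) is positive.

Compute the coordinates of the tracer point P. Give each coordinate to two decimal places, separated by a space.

A=(0,0), D=(5.00,0)
B = A + 2.00·(cos285°, sin285°) = (0.5176, -1.9319)
|BD| = 4.8809
circle(B,3.00) ∩ circle(D,4.00): a=1.7234, h=2.4556
  candidates: C₊=(1.1284,1.0053) cross=11.986; C₋=(3.0722,-3.5048) cross=-11.986
  mode + wants cross > 0 → take C=(1.1284,1.0053) (cross=11.986)
ex = (C−B)/|BC| = (0.2036,0.9791); ey = (-0.9791,0.2036)
P = B + 3.10·ex + 3.10·ey = (-1.8863,1.7343)

-1.89 1.73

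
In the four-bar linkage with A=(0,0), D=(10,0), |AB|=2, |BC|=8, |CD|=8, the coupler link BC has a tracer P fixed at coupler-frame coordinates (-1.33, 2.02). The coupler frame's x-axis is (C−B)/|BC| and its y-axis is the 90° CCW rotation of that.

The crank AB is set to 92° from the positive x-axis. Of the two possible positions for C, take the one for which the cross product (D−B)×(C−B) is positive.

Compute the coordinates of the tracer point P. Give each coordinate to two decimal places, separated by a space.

-2.37 2.74

A=(0,0), D=(10.00,0)
B = A + 2.00·(cos92°, sin92°) = (-0.0698, 1.9988)
|BD| = 10.2663
circle(B,8.00) ∩ circle(D,8.00): a=5.1331, h=6.1360
  candidates: C₊=(6.1598,7.0180) cross=62.994; C₋=(3.7704,-5.0192) cross=-62.994
  mode + wants cross > 0 → take C=(6.1598,7.0180) (cross=62.994)
ex = (C−B)/|BC| = (0.7787,0.6274); ey = (-0.6274,0.7787)
P = B + -1.33·ex + 2.02·ey = (-2.3728,2.7373)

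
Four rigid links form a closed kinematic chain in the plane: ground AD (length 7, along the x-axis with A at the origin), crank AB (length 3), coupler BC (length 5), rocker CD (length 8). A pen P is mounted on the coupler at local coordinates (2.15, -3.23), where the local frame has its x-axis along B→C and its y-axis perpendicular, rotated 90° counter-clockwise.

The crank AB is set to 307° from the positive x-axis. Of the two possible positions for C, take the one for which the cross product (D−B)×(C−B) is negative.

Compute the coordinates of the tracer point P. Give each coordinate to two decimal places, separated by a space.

-0.58 -5.46

A=(0,0), D=(7.00,0)
B = A + 3.00·(cos307°, sin307°) = (1.8054, -2.3959)
|BD| = 5.7205
circle(B,5.00) ∩ circle(D,8.00): a=-0.5486, h=4.9698
  candidates: C₊=(-0.7742,1.8872) cross=28.430; C₋=(3.3888,-7.1386) cross=-28.430
  mode - wants cross < 0 → take C=(3.3888,-7.1386) (cross=-28.430)
ex = (C−B)/|BC| = (0.3167,-0.9485); ey = (0.9485,0.3167)
P = B + 2.15·ex + -3.23·ey = (-0.5775,-5.4581)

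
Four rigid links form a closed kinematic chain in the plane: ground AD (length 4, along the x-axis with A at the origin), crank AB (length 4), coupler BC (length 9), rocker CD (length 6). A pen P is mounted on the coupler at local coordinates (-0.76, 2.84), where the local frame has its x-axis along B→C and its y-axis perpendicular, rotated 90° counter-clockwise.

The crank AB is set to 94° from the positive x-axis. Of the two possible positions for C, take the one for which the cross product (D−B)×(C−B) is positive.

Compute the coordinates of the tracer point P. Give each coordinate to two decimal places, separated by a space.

A=(0,0), D=(4.00,0)
B = A + 4.00·(cos94°, sin94°) = (-0.2790, 3.9903)
|BD| = 5.8508
circle(B,9.00) ∩ circle(D,6.00): a=6.7710, h=5.9290
  candidates: C₊=(8.7166,3.7086) cross=34.690; C₋=(0.6294,-4.9638) cross=-34.690
  mode + wants cross > 0 → take C=(8.7166,3.7086) (cross=34.690)
ex = (C−B)/|BC| = (0.9995,-0.0313); ey = (0.0313,0.9995)
P = B + -0.76·ex + 2.84·ey = (-0.9498,6.8526)

-0.95 6.85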